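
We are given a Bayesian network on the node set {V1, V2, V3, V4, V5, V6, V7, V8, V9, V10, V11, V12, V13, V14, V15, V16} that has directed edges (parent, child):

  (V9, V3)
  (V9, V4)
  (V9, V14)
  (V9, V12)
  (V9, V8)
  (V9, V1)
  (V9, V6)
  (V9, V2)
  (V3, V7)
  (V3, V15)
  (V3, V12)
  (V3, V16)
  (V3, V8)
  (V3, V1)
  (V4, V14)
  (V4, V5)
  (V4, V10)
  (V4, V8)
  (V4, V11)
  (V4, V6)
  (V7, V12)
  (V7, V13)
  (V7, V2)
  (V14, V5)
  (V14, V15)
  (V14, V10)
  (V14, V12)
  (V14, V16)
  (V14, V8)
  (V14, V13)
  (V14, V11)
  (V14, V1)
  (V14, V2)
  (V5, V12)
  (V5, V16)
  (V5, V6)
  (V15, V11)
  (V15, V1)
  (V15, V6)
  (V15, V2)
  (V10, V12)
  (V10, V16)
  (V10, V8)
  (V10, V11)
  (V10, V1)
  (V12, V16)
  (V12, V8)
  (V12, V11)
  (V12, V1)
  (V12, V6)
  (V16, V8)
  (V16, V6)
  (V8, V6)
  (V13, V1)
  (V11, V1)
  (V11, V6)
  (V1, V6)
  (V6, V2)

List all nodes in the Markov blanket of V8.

V8 has parents V3, V4, V9, V10, V12, V14, V16.
V8's children: V6.
Parents of each child, excluding V8:
  V6 also has parents V1, V4, V5, V9, V11, V12, V15, V16.
MB(V8) = {V1, V3, V4, V5, V6, V9, V10, V11, V12, V14, V15, V16}.

{V1, V3, V4, V5, V6, V9, V10, V11, V12, V14, V15, V16}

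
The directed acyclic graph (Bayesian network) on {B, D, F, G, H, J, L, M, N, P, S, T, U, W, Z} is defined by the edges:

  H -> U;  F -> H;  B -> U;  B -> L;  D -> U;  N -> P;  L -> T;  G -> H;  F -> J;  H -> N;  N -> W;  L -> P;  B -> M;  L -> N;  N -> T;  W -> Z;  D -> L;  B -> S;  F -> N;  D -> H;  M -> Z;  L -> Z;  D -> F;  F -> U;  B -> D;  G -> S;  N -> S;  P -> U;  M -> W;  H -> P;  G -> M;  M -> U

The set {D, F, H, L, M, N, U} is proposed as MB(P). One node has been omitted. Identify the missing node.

B

Pa(P) = {H, L, N}.
P's children: U.
Other parents of P's children:
  U also has parents B, D, F, H, M.
MB(P) = {B, D, F, H, L, M, N, U}.
Comparing with the claimed set, B is missing.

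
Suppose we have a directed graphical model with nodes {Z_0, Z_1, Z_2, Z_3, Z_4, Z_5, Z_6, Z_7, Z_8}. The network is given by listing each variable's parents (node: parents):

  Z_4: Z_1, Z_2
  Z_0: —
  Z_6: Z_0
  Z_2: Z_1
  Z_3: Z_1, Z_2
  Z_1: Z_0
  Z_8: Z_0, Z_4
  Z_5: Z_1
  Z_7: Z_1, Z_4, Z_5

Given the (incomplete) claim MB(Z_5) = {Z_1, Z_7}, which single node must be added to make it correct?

Z_4

Parents of Z_5: Z_1.
Z_5's children: Z_7.
Other parents of Z_5's children:
  parents(Z_7) \ {Z_5} = {Z_1, Z_4}.
MB(Z_5) = {Z_1, Z_4, Z_7}.
Comparing with the claimed set, Z_4 is missing.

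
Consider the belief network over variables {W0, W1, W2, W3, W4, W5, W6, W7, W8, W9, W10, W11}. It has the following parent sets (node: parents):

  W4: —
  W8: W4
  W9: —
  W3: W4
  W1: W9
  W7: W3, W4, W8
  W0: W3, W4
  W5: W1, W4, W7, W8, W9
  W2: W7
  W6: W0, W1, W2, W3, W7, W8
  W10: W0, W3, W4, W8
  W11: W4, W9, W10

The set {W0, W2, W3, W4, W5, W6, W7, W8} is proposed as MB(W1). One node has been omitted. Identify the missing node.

W9

Pa(W1) = {W9}.
Children of W1: W5, W6.
Co-parents of W1 (other parents of its children):
  W5: W4, W7, W8, W9
  W6: W0, W2, W3, W7, W8
MB(W1) = {W0, W2, W3, W4, W5, W6, W7, W8, W9}.
Comparing with the claimed set, W9 is missing.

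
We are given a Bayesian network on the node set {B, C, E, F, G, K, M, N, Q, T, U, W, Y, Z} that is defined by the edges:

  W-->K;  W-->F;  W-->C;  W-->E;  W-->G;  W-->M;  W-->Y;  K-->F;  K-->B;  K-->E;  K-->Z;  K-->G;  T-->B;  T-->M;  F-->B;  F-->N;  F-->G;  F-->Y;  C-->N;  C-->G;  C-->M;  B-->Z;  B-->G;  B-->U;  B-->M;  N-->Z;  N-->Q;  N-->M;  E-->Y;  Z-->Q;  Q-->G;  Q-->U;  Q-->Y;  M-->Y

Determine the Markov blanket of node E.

{F, K, M, Q, W, Y}

Pa(E) = {K, W}.
Children of E: Y.
Parents of each child, excluding E:
  Y: F, M, Q, W
MB(E) = {F, K, M, Q, W, Y}.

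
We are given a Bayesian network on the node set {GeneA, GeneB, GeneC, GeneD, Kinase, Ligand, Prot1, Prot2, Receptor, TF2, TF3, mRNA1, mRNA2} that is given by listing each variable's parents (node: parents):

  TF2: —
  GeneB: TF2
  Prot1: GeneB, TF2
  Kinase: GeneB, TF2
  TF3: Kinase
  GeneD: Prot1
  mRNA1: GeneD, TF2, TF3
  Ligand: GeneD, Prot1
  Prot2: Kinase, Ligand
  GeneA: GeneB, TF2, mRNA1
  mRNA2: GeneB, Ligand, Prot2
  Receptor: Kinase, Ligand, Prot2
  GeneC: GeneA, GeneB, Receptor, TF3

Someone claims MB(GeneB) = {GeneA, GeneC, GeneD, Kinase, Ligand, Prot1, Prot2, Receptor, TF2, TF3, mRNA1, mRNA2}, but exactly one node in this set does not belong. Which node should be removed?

GeneD

The Markov blanket of a node is its parents, its children, and the other parents of its children.
GeneB has children GeneA, GeneC, Kinase, Prot1, mRNA2.
GeneB's parents: TF2.
For each child, the remaining parents (spouses of GeneB):
  Prot1: TF2
  Kinase: TF2
  GeneA: TF2, mRNA1
  mRNA2: Ligand, Prot2
  GeneC: GeneA, Receptor, TF3
MB(GeneB) = {GeneA, GeneC, Kinase, Ligand, Prot1, Prot2, Receptor, TF2, TF3, mRNA1, mRNA2}.
GeneD is neither a parent, child, nor co-parent of GeneB, so it does not belong.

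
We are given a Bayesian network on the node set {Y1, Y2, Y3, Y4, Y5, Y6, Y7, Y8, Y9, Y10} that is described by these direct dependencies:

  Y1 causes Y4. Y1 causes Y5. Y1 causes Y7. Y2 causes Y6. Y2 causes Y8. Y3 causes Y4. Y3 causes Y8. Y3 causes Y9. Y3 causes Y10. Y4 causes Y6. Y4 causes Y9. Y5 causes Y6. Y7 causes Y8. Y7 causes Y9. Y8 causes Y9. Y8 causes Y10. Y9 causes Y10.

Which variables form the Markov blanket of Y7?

{Y1, Y2, Y3, Y4, Y8, Y9}

Recall MB(v) = parents ∪ children ∪ spouses, where spouses are the other parents of v's children.
Y7's parents: Y1.
Children of Y7: Y8, Y9.
Other parents of Y7's children:
  Y8's other parents are Y2, Y3.
  parents(Y9) \ {Y7} = {Y3, Y4, Y8}.
MB(Y7) = {Y1, Y2, Y3, Y4, Y8, Y9}.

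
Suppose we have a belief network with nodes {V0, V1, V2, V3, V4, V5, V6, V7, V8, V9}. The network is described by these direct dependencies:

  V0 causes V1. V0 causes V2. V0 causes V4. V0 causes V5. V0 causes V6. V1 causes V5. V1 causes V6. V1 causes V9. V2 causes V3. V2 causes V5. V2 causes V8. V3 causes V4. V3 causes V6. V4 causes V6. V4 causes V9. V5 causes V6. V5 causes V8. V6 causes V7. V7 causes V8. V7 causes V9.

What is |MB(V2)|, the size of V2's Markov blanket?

A node's Markov blanket = Pa ∪ Ch ∪ (parents of Ch other than the node itself).
V2's parents: V0.
Ch(V2) = {V3, V5, V8}.
Parents of each child, excluding V2:
  V3: —
  V5: V0, V1
  V8: V5, V7
MB(V2) = {V0, V1, V3, V5, V7, V8}, which has 6 nodes.

6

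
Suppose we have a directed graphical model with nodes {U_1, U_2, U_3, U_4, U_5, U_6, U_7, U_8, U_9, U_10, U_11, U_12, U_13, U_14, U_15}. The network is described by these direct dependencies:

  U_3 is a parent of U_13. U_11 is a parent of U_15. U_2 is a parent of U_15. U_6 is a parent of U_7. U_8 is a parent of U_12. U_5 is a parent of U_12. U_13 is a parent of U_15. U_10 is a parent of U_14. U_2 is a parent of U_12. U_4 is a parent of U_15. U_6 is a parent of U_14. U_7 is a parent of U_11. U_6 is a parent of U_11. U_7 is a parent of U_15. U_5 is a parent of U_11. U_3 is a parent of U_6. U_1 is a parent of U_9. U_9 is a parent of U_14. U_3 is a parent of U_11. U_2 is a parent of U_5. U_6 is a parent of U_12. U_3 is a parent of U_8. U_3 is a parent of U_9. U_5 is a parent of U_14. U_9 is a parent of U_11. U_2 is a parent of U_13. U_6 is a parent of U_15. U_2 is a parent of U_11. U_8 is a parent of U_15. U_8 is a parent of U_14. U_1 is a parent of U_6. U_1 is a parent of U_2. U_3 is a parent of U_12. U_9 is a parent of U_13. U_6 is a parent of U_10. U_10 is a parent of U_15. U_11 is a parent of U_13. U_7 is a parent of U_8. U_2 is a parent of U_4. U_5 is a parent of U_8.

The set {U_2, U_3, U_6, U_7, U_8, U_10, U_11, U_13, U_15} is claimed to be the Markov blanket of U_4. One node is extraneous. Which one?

A node's Markov blanket = Pa ∪ Ch ∪ (parents of Ch other than the node itself).
Ch(U_4) = {U_15}.
Pa(U_4) = {U_2}.
Parents of each child, excluding U_4:
  U_15: U_2, U_6, U_7, U_8, U_10, U_11, U_13
MB(U_4) = {U_2, U_6, U_7, U_8, U_10, U_11, U_13, U_15}.
U_3 is neither a parent, child, nor co-parent of U_4, so it does not belong.

U_3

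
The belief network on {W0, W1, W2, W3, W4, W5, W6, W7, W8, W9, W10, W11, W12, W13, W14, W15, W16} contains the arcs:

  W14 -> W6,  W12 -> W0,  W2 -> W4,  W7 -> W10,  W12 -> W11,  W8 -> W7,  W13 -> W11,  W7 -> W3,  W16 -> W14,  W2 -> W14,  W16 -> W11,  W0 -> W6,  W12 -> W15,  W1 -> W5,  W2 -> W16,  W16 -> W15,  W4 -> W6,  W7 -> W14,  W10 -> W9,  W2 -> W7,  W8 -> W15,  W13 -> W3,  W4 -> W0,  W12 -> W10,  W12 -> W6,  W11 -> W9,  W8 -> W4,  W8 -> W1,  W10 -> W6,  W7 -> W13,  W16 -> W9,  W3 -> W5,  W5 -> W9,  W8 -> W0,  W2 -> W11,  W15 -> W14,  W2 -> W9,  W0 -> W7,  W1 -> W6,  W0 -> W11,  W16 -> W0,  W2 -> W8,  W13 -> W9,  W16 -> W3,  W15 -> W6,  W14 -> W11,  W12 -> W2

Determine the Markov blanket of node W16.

A node's Markov blanket = Pa ∪ Ch ∪ (parents of Ch other than the node itself).
Parents of W16: W2.
W16's children: W0, W3, W9, W11, W14, W15.
Parents of each child, excluding W16:
  W0 also has parents W4, W8, W12.
  parents(W15) \ {W16} = {W8, W12}.
  W14 also has parents W2, W7, W15.
  parents(W3) \ {W16} = {W7, W13}.
  parents(W11) \ {W16} = {W0, W2, W12, W13, W14}.
  W9 also has parents W2, W5, W10, W11, W13.
So the Markov blanket of W16 is {W0, W2, W3, W4, W5, W7, W8, W9, W10, W11, W12, W13, W14, W15}.

{W0, W2, W3, W4, W5, W7, W8, W9, W10, W11, W12, W13, W14, W15}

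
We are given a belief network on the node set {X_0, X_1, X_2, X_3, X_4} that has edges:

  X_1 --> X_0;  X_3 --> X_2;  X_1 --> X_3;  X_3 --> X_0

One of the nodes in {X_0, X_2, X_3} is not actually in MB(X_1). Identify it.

X_2

X_1's children: X_0, X_3.
X_1's parents: none.
For each child, the remaining parents (spouses of X_1):
  X_3: no additional parents.
  X_0's other parent is X_3.
MB(X_1) = {X_0, X_3}.
X_2 is neither a parent, child, nor co-parent of X_1, so it does not belong.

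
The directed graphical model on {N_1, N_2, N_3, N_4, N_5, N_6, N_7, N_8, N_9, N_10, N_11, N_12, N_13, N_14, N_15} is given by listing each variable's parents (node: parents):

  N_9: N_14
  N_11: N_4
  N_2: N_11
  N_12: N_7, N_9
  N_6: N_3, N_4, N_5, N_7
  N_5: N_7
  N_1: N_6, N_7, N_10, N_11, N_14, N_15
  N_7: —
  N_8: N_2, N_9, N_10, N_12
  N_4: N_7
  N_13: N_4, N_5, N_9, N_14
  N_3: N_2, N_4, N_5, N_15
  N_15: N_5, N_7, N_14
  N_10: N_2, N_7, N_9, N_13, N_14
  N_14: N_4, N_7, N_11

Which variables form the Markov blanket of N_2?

N_2's children: N_3, N_8, N_10.
Parents of N_2: N_11.
Parents of each child, excluding N_2:
  parents(N_10) \ {N_2} = {N_7, N_9, N_13, N_14}.
  N_3 also has parents N_4, N_5, N_15.
  N_8's other parents are N_9, N_10, N_12.
MB(N_2) = {N_3, N_4, N_5, N_7, N_8, N_9, N_10, N_11, N_12, N_13, N_14, N_15}.

{N_3, N_4, N_5, N_7, N_8, N_9, N_10, N_11, N_12, N_13, N_14, N_15}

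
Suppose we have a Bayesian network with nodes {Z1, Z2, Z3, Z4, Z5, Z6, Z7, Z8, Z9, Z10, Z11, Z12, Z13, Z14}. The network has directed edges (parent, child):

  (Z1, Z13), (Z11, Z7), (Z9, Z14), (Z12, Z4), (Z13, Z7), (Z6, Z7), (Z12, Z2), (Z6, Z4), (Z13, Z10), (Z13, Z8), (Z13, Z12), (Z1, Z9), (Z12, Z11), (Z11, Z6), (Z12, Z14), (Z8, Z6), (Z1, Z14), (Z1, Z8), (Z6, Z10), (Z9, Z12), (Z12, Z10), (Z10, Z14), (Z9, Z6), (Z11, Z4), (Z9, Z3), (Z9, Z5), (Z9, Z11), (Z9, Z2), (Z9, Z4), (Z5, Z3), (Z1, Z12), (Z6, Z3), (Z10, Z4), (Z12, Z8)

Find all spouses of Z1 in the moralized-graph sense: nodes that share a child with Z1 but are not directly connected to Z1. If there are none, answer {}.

Children of Z1: Z8, Z9, Z12, Z13, Z14.
  Z9 has no other parent.
  Z13 has no other parent.
  parents(Z12) \ {Z1} = {Z9, Z13}.
  Z8's other parents are Z12, Z13.
  Z14 also has parents Z9, Z10, Z12.
Excluding nodes already adjacent to Z1 (Z8, Z9, Z12, Z13, Z14), the co-parent-only contribution is {Z10}.

{Z10}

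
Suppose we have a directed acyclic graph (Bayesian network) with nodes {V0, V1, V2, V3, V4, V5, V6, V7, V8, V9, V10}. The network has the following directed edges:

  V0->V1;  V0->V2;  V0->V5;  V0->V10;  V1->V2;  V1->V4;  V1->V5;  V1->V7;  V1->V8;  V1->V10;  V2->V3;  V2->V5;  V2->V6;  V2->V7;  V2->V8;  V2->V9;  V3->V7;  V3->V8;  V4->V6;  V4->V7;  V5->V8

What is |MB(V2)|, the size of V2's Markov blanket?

9

Ch(V2) = {V3, V5, V6, V7, V8, V9}.
V2's parents: V0, V1.
Co-parents of V2 (other parents of its children):
  V3 has no other parent.
  V5's other parents are V0, V1.
  V6's other parent is V4.
  V7's other parents are V1, V3, V4.
  parents(V8) \ {V2} = {V1, V3, V5}.
  V9 has no other parent.
MB(V2) = {V0, V1, V3, V4, V5, V6, V7, V8, V9}, which has 9 nodes.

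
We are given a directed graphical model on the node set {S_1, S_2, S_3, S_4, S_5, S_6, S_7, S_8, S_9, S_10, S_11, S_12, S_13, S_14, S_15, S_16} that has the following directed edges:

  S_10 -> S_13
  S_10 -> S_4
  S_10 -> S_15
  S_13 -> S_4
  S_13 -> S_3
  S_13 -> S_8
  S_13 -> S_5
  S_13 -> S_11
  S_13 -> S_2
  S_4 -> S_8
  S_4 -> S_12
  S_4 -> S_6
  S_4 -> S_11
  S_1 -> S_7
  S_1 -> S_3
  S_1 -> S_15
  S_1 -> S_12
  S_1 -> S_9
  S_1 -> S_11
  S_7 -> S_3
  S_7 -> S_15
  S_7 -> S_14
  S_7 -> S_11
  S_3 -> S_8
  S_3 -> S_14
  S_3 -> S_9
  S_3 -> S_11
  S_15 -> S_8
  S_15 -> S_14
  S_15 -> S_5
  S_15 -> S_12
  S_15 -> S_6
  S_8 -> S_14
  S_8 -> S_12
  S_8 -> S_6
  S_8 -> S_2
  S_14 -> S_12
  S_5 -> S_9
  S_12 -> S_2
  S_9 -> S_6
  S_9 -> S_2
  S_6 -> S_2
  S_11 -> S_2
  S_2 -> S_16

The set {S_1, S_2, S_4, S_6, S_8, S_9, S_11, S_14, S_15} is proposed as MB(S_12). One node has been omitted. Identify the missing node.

S_13

A node's Markov blanket = Pa ∪ Ch ∪ (parents of Ch other than the node itself).
Parents of S_12: S_1, S_4, S_8, S_14, S_15.
Children of S_12: S_2.
For each child, the remaining parents (spouses of S_12):
  S_2: S_6, S_8, S_9, S_11, S_13
MB(S_12) = {S_1, S_2, S_4, S_6, S_8, S_9, S_11, S_13, S_14, S_15}.
Comparing with the claimed set, S_13 is missing.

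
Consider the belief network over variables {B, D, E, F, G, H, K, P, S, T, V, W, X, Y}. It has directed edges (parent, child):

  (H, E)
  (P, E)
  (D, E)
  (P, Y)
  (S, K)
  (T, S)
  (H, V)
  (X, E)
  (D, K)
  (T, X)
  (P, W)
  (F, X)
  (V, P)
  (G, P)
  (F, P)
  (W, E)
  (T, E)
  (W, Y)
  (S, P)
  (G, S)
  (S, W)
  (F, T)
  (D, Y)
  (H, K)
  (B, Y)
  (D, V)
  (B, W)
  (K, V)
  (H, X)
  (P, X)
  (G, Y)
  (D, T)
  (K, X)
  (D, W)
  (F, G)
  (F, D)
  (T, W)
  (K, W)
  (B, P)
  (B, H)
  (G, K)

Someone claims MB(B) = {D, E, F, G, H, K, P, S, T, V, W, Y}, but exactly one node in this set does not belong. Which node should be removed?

A node's Markov blanket = Pa ∪ Ch ∪ (parents of Ch other than the node itself).
B has no parents.
B's children: H, P, W, Y.
For each child, the remaining parents (spouses of B):
  H: no additional parents.
  P also has parents F, G, S, V.
  parents(W) \ {B} = {D, K, P, S, T}.
  Y also has parents D, G, P, W.
MB(B) = {D, F, G, H, K, P, S, T, V, W, Y}.
E is neither a parent, child, nor co-parent of B, so it does not belong.

E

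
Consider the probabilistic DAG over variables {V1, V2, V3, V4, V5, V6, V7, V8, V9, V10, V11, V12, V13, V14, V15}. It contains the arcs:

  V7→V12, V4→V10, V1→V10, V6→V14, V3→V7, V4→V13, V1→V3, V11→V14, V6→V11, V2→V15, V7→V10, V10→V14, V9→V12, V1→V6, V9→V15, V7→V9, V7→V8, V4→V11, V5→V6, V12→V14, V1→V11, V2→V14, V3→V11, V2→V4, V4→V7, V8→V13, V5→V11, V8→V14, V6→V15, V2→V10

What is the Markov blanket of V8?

A node's Markov blanket = Pa ∪ Ch ∪ (parents of Ch other than the node itself).
V8 has parent V7.
V8's children: V13, V14.
Other parents of V8's children:
  V13's other parent is V4.
  V14 also has parents V2, V6, V10, V11, V12.
Taking the union gives {V2, V4, V6, V7, V10, V11, V12, V13, V14}.

{V2, V4, V6, V7, V10, V11, V12, V13, V14}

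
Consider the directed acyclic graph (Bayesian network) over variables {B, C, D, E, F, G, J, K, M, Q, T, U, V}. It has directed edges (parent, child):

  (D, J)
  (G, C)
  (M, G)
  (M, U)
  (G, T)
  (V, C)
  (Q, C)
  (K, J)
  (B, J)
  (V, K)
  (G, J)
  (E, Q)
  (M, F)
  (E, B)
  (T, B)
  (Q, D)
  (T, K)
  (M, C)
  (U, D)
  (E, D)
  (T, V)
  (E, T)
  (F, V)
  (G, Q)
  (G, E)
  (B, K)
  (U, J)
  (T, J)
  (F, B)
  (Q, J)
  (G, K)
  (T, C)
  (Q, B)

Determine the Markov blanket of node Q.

By definition, MB(Q) is built from Q's parents, Q's children, and the co-parents of Q.
Pa(Q) = {E, G}.
Ch(Q) = {B, C, D, J}.
Co-parents of Q (other parents of its children):
  D: E, U
  B: E, F, T
  J: B, D, G, K, T, U
  C: G, M, T, V
Taking the union gives {B, C, D, E, F, G, J, K, M, T, U, V}.

{B, C, D, E, F, G, J, K, M, T, U, V}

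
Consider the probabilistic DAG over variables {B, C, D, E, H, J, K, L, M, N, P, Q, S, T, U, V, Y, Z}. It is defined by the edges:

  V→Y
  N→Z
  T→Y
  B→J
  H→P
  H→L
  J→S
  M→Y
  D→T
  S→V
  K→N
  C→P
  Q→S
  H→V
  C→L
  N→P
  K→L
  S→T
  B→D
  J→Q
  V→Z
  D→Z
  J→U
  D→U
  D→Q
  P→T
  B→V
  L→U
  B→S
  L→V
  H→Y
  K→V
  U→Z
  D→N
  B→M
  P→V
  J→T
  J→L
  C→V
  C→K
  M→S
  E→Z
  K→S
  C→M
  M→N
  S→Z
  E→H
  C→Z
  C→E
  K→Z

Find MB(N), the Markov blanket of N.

{C, D, E, H, K, M, P, S, U, V, Z}

Pa(N) = {D, K, M}.
Ch(N) = {P, Z}.
Co-parents of N (other parents of its children):
  parents(P) \ {N} = {C, H}.
  Z's other parents are C, D, E, K, S, U, V.
Union: {D, K, M} ∪ {P, Z} ∪ {C, D, E, H, K, S, U, V} = {C, D, E, H, K, M, P, S, U, V, Z}.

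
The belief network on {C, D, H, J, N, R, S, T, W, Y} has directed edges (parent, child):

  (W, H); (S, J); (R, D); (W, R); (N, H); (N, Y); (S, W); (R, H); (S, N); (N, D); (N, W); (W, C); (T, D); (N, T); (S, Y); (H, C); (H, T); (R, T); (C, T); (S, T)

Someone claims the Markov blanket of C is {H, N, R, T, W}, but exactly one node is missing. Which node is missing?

S

The Markov blanket of a node is its parents, its children, and the other parents of its children.
C has child T.
C's parents: H, W.
Parents of each child, excluding C:
  T's other parents are H, N, R, S.
MB(C) = {H, N, R, S, T, W}.
Comparing with the claimed set, S is missing.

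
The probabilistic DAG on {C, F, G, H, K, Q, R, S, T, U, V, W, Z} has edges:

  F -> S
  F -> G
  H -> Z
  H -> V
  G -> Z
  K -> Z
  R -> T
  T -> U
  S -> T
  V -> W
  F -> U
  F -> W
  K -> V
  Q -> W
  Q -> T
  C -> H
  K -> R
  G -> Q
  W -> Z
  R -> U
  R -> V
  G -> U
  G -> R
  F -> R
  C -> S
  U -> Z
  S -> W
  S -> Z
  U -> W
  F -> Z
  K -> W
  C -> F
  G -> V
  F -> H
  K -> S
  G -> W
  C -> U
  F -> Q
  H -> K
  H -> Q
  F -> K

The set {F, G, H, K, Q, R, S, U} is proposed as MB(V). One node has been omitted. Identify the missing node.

W

A node's Markov blanket = Pa ∪ Ch ∪ (parents of Ch other than the node itself).
Pa(V) = {G, H, K, R}.
V has child W.
For each child, the remaining parents (spouses of V):
  W also has parents F, G, K, Q, S, U.
MB(V) = {F, G, H, K, Q, R, S, U, W}.
Comparing with the claimed set, W is missing.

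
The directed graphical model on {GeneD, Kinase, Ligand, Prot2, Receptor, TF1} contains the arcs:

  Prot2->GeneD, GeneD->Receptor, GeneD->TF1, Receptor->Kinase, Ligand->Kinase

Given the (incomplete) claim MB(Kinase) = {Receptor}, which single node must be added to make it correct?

Ligand

Kinase has parents Ligand, Receptor.
Kinase's children: none.
With no children, Kinase has no spouses; the co-parent set is empty.
MB(Kinase) = {Ligand, Receptor}.
Comparing with the claimed set, Ligand is missing.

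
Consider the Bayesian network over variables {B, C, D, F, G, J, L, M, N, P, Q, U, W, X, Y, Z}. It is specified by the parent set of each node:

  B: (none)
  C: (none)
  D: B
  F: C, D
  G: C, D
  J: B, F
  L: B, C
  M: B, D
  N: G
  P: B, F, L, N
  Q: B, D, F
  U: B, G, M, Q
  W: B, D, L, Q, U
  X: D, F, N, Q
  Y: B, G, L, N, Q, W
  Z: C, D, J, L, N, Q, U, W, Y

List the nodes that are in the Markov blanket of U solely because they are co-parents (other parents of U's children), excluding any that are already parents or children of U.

Children of U: W, Z.
  W also has parents B, D, L, Q.
  Z's other parents are C, D, J, L, N, Q, W, Y.
Excluding nodes already adjacent to U (B, G, M, Q, W, Z), the co-parent-only contribution is {C, D, J, L, N, Y}.

{C, D, J, L, N, Y}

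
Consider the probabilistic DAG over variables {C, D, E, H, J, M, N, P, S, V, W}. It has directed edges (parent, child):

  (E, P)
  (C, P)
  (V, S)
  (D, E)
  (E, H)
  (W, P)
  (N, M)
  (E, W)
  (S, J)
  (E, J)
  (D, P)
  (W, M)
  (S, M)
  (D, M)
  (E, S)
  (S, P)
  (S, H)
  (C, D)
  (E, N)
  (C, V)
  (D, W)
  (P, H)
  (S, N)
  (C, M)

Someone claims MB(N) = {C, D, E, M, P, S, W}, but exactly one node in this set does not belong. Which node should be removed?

P

A node's Markov blanket = Pa ∪ Ch ∪ (parents of Ch other than the node itself).
N has child M.
N has parents E, S.
For each child, the remaining parents (spouses of N):
  M: C, D, S, W
MB(N) = {C, D, E, M, S, W}.
P is neither a parent, child, nor co-parent of N, so it does not belong.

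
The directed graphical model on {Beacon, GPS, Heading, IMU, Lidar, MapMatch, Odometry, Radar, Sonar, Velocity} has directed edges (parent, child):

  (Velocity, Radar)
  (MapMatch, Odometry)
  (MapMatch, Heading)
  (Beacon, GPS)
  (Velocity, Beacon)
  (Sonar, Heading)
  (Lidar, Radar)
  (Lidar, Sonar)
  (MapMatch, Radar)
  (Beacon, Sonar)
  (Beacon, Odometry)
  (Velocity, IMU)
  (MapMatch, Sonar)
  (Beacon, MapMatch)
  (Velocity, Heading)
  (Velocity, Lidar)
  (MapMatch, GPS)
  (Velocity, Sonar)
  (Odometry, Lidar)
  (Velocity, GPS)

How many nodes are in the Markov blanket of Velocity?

9

Velocity's parents: none.
Children of Velocity: Beacon, GPS, Heading, IMU, Lidar, Radar, Sonar.
Parents of each child, excluding Velocity:
  Beacon: —
  IMU: —
  Lidar: Odometry
  Sonar: Beacon, Lidar, MapMatch
  GPS: Beacon, MapMatch
  Radar: Lidar, MapMatch
  Heading: MapMatch, Sonar
MB(Velocity) = {Beacon, GPS, Heading, IMU, Lidar, MapMatch, Odometry, Radar, Sonar}, which has 9 nodes.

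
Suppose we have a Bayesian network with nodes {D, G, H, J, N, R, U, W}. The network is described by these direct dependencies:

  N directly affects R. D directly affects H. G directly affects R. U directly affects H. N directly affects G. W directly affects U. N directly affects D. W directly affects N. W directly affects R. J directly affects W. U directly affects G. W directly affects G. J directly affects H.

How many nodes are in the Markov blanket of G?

4

The Markov blanket of a node is its parents, its children, and the other parents of its children.
G has parents N, U, W.
G's children: R.
For each child, the remaining parents (spouses of G):
  parents(R) \ {G} = {N, W}.
MB(G) = {N, R, U, W}, which has 4 nodes.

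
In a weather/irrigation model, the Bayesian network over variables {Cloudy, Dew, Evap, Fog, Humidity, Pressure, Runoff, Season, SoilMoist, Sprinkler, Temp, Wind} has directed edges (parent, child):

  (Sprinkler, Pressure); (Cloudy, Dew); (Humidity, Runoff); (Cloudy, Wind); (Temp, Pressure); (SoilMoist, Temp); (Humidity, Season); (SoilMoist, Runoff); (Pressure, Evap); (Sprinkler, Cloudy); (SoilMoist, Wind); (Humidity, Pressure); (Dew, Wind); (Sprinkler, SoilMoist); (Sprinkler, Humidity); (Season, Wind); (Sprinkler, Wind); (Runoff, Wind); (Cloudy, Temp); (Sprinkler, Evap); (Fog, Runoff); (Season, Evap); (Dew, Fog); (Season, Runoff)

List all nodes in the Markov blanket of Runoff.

{Cloudy, Dew, Fog, Humidity, Season, SoilMoist, Sprinkler, Wind}

A node's Markov blanket = Pa ∪ Ch ∪ (parents of Ch other than the node itself).
Runoff has parents Fog, Humidity, Season, SoilMoist.
Runoff has child Wind.
Parents of each child, excluding Runoff:
  Wind: Cloudy, Dew, Season, SoilMoist, Sprinkler
So the Markov blanket of Runoff is {Cloudy, Dew, Fog, Humidity, Season, SoilMoist, Sprinkler, Wind}.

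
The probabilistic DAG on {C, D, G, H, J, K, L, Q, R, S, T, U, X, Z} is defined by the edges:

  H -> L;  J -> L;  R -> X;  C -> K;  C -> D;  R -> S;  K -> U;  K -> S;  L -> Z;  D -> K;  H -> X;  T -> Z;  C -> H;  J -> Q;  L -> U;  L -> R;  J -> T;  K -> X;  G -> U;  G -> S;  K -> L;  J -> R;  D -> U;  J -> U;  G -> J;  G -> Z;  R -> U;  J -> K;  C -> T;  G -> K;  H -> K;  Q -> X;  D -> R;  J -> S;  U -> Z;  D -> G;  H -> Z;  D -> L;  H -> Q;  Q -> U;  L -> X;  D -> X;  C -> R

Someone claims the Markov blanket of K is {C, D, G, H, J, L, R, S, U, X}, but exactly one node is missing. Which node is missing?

Children of K: L, S, U, X.
K has parents C, D, G, H, J.
Other parents of K's children:
  L also has parents D, H, J.
  parents(S) \ {K} = {G, J, R}.
  parents(U) \ {K} = {D, G, J, L, Q, R}.
  parents(X) \ {K} = {D, H, L, Q, R}.
MB(K) = {C, D, G, H, J, L, Q, R, S, U, X}.
Comparing with the claimed set, Q is missing.

Q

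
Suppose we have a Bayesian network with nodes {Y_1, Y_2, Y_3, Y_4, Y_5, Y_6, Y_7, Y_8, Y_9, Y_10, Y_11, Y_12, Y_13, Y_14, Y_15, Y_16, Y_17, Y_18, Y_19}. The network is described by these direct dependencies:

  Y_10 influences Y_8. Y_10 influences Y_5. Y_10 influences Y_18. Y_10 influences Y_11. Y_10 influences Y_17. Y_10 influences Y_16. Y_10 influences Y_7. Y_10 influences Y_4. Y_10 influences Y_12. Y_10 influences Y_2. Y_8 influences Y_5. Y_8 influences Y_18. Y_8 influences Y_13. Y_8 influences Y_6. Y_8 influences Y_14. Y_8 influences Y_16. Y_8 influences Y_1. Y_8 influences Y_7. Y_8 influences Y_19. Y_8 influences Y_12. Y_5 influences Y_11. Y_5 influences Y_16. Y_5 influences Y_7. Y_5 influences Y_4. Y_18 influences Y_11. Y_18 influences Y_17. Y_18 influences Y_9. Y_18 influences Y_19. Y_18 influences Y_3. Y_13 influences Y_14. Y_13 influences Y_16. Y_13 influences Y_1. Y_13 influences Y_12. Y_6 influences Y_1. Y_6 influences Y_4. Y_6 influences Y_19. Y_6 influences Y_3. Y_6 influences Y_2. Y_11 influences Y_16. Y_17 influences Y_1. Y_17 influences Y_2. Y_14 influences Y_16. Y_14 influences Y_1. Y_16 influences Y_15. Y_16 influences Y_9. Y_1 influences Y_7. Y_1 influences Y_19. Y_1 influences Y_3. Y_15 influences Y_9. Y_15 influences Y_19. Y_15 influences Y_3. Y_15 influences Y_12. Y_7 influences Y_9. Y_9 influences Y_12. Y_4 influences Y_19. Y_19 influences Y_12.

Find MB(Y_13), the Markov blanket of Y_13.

{Y_1, Y_5, Y_6, Y_8, Y_9, Y_10, Y_11, Y_12, Y_14, Y_15, Y_16, Y_17, Y_19}

By definition, MB(Y_13) is built from Y_13's parents, Y_13's children, and the co-parents of Y_13.
Y_13 has parent Y_8.
Y_13 has children Y_1, Y_12, Y_14, Y_16.
Other parents of Y_13's children:
  parents(Y_14) \ {Y_13} = {Y_8}.
  Y_16 also has parents Y_5, Y_8, Y_10, Y_11, Y_14.
  Y_1's other parents are Y_6, Y_8, Y_14, Y_17.
  parents(Y_12) \ {Y_13} = {Y_8, Y_9, Y_10, Y_15, Y_19}.
MB(Y_13) = {Y_1, Y_5, Y_6, Y_8, Y_9, Y_10, Y_11, Y_12, Y_14, Y_15, Y_16, Y_17, Y_19}.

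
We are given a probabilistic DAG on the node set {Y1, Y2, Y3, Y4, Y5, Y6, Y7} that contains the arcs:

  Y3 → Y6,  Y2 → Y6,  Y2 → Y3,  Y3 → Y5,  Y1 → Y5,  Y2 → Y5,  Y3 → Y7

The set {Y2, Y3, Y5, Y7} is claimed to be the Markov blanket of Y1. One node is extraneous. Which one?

Parents of Y1: none.
Y1's children: Y5.
Other parents of Y1's children:
  Y5: Y2, Y3
MB(Y1) = {Y2, Y3, Y5}.
Y7 is neither a parent, child, nor co-parent of Y1, so it does not belong.

Y7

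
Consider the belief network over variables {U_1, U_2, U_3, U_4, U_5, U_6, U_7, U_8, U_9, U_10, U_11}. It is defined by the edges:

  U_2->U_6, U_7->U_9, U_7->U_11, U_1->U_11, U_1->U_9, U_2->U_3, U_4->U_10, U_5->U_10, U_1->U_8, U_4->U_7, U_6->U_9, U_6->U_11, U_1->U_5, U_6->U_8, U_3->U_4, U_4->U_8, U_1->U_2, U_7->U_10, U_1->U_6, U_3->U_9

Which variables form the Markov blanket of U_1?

{U_2, U_3, U_4, U_5, U_6, U_7, U_8, U_9, U_11}

U_1's children: U_2, U_5, U_6, U_8, U_9, U_11.
U_1's parents: none.
Co-parents of U_1 (other parents of its children):
  U_2 has no other parent.
  U_5 has no other parent.
  U_6 also has parent U_2.
  parents(U_8) \ {U_1} = {U_4, U_6}.
  U_9 also has parents U_3, U_6, U_7.
  parents(U_11) \ {U_1} = {U_6, U_7}.
Union: {} ∪ {U_2, U_5, U_6, U_8, U_9, U_11} ∪ {U_2, U_3, U_4, U_6, U_7} = {U_2, U_3, U_4, U_5, U_6, U_7, U_8, U_9, U_11}.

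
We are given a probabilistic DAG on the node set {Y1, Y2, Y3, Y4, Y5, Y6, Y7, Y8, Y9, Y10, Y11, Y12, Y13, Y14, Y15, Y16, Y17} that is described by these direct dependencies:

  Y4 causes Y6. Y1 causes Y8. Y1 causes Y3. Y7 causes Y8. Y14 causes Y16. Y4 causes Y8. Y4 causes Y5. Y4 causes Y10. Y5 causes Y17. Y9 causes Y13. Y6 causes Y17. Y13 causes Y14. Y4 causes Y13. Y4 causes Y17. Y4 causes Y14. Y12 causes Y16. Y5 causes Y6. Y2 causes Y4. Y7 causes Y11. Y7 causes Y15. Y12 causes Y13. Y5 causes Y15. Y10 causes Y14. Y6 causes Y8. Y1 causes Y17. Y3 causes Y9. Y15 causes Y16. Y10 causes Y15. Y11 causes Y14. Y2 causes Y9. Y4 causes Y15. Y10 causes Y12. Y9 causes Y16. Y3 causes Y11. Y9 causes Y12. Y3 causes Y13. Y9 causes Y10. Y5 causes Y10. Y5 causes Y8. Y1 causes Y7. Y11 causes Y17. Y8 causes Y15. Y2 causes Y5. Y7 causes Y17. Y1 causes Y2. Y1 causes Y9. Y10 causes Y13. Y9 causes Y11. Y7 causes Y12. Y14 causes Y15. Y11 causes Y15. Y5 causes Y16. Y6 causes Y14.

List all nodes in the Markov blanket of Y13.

The Markov blanket of a node is its parents, its children, and the other parents of its children.
Parents of Y13: Y3, Y4, Y9, Y10, Y12.
Y13 has child Y14.
Co-parents of Y13 (other parents of its children):
  Y14: Y4, Y6, Y10, Y11
Union: {Y3, Y4, Y9, Y10, Y12} ∪ {Y14} ∪ {Y4, Y6, Y10, Y11} = {Y3, Y4, Y6, Y9, Y10, Y11, Y12, Y14}.

{Y3, Y4, Y6, Y9, Y10, Y11, Y12, Y14}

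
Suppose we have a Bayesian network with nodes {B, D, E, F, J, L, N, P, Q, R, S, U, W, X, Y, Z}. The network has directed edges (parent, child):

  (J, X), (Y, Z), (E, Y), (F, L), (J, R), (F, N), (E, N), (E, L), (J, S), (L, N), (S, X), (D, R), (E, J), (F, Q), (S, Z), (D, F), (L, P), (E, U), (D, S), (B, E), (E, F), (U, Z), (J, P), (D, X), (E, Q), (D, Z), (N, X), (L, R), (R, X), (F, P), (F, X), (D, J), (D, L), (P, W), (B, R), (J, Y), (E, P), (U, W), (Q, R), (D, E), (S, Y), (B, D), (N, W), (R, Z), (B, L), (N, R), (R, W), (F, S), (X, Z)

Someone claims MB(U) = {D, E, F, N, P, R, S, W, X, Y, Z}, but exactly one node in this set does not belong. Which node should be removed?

Parents of U: E.
Ch(U) = {W, Z}.
Other parents of U's children:
  W's other parents are N, P, R.
  Z also has parents D, R, S, X, Y.
MB(U) = {D, E, N, P, R, S, W, X, Y, Z}.
F is neither a parent, child, nor co-parent of U, so it does not belong.

F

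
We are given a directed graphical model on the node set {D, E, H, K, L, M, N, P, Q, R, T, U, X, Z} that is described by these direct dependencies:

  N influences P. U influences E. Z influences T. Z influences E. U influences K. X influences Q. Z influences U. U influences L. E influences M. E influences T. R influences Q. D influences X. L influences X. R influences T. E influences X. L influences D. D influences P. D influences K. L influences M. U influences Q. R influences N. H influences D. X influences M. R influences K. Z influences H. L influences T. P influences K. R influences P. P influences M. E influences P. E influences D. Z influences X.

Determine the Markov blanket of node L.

{D, E, H, M, P, R, T, U, X, Z}

By definition, MB(L) is built from L's parents, L's children, and the co-parents of L.
L's parents: U.
L has children D, M, T, X.
For each child, the remaining parents (spouses of L):
  parents(D) \ {L} = {E, H}.
  X's other parents are D, E, Z.
  parents(M) \ {L} = {E, P, X}.
  T's other parents are E, R, Z.
Union: {U} ∪ {D, M, T, X} ∪ {D, E, H, P, R, X, Z} = {D, E, H, M, P, R, T, U, X, Z}.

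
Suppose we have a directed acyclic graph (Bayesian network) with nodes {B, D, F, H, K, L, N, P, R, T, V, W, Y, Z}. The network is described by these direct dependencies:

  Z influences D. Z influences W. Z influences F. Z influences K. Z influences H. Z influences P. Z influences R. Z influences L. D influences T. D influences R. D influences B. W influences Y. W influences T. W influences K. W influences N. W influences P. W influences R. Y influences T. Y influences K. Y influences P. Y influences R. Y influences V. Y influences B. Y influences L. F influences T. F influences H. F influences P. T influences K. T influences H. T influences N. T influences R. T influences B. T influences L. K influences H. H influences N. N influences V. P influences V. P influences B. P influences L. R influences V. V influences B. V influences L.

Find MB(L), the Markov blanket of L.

{P, T, V, Y, Z}

L has no children.
Pa(L) = {P, T, V, Y, Z}.
With no children, L has no spouses; the co-parent set is empty.
Taking the union gives {P, T, V, Y, Z}.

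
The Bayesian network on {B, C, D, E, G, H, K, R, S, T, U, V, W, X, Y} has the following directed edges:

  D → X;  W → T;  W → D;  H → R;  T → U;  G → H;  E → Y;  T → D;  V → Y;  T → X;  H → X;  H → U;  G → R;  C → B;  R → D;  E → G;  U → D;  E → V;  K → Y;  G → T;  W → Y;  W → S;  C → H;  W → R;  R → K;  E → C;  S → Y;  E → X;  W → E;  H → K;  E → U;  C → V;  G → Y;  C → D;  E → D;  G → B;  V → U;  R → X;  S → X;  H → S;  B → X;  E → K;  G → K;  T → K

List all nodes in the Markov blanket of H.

Pa(H) = {C, G}.
H's children: K, R, S, U, X.
Other parents of H's children:
  S also has parent W.
  parents(U) \ {H} = {E, T, V}.
  parents(R) \ {H} = {G, W}.
  parents(K) \ {H} = {E, G, R, T}.
  X's other parents are B, D, E, R, S, T.
MB(H) = {B, C, D, E, G, K, R, S, T, U, V, W, X}.

{B, C, D, E, G, K, R, S, T, U, V, W, X}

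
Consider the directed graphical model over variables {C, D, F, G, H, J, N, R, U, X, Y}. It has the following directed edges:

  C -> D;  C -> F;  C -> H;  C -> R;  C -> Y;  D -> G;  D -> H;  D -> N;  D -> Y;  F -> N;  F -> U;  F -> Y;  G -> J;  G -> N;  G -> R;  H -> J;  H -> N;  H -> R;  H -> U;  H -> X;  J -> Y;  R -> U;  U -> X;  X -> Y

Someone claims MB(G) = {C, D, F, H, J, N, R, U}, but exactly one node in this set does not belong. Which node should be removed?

U

By definition, MB(G) is built from G's parents, G's children, and the co-parents of G.
G's children: J, N, R.
G has parent D.
Co-parents of G (other parents of its children):
  J: H
  N: D, F, H
  R: C, H
MB(G) = {C, D, F, H, J, N, R}.
U is neither a parent, child, nor co-parent of G, so it does not belong.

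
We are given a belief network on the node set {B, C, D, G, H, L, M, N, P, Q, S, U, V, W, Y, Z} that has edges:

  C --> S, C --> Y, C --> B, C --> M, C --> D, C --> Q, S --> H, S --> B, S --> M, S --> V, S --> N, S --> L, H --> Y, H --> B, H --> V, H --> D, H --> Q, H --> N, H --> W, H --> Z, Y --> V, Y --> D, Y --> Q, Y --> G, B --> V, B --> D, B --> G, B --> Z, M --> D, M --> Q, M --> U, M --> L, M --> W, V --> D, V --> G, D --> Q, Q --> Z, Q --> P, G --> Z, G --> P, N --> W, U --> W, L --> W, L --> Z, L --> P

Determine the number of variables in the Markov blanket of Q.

10

Recall MB(v) = parents ∪ children ∪ spouses, where spouses are the other parents of v's children.
Parents of Q: C, D, H, M, Y.
Ch(Q) = {P, Z}.
Co-parents of Q (other parents of its children):
  Z also has parents B, G, H, L.
  parents(P) \ {Q} = {G, L}.
MB(Q) = {B, C, D, G, H, L, M, P, Y, Z}, which has 10 nodes.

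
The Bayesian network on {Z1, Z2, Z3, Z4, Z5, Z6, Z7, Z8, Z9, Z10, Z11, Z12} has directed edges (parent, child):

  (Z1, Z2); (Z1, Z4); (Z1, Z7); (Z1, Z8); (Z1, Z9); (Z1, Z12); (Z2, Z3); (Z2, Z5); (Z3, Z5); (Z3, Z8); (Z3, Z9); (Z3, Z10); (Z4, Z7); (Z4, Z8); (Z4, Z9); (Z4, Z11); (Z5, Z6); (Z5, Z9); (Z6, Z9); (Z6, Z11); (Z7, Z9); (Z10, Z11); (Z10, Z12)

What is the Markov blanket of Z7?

{Z1, Z3, Z4, Z5, Z6, Z9}

Parents of Z7: Z1, Z4.
Z7 has child Z9.
For each child, the remaining parents (spouses of Z7):
  parents(Z9) \ {Z7} = {Z1, Z3, Z4, Z5, Z6}.
MB(Z7) = {Z1, Z3, Z4, Z5, Z6, Z9}.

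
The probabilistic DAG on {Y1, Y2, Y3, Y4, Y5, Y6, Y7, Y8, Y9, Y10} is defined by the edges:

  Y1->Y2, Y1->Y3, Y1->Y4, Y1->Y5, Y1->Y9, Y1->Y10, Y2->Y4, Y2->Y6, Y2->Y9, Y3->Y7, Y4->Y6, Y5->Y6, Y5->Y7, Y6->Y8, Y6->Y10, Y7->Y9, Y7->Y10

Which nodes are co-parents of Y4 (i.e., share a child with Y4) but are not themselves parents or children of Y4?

{Y5}

Children of Y4: Y6.
  Y6's other parents are Y2, Y5.
Excluding nodes already adjacent to Y4 (Y1, Y2, Y6), the co-parent-only contribution is {Y5}.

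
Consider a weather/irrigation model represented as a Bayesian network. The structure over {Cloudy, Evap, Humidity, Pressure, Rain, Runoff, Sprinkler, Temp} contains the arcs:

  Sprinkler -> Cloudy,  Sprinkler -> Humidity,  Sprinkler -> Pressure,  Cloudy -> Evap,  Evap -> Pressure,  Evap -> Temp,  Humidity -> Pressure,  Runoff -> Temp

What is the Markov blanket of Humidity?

{Evap, Pressure, Sprinkler}

A node's Markov blanket = Pa ∪ Ch ∪ (parents of Ch other than the node itself).
Ch(Humidity) = {Pressure}.
Parents of Humidity: Sprinkler.
For each child, the remaining parents (spouses of Humidity):
  Pressure's other parents are Evap, Sprinkler.
Union: {Sprinkler} ∪ {Pressure} ∪ {Evap, Sprinkler} = {Evap, Pressure, Sprinkler}.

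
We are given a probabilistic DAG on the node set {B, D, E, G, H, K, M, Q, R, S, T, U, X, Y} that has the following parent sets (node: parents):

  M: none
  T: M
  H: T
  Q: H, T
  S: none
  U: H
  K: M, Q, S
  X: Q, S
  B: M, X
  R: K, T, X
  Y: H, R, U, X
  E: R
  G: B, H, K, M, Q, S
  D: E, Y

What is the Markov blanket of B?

{G, H, K, M, Q, S, X}

By definition, MB(B) is built from B's parents, B's children, and the co-parents of B.
Pa(B) = {M, X}.
B's children: G.
For each child, the remaining parents (spouses of B):
  G's other parents are H, K, M, Q, S.
Taking the union gives {G, H, K, M, Q, S, X}.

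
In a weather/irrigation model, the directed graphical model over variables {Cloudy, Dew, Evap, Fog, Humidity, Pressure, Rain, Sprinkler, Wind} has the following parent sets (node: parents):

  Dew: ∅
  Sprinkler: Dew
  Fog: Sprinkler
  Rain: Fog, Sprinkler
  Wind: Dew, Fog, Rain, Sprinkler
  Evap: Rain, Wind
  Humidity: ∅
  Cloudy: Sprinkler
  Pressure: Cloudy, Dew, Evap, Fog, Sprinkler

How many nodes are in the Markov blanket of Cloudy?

5

Parents of Cloudy: Sprinkler.
Ch(Cloudy) = {Pressure}.
Co-parents of Cloudy (other parents of its children):
  parents(Pressure) \ {Cloudy} = {Dew, Evap, Fog, Sprinkler}.
MB(Cloudy) = {Dew, Evap, Fog, Pressure, Sprinkler}, which has 5 nodes.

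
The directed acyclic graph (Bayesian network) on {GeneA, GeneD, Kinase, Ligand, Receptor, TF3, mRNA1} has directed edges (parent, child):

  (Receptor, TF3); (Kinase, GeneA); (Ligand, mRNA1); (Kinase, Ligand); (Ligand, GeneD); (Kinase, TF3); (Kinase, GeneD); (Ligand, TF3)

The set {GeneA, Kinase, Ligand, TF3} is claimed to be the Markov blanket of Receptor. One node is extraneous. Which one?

GeneA

A node's Markov blanket = Pa ∪ Ch ∪ (parents of Ch other than the node itself).
Receptor has no parents.
Receptor's children: TF3.
Parents of each child, excluding Receptor:
  TF3's other parents are Kinase, Ligand.
MB(Receptor) = {Kinase, Ligand, TF3}.
GeneA is neither a parent, child, nor co-parent of Receptor, so it does not belong.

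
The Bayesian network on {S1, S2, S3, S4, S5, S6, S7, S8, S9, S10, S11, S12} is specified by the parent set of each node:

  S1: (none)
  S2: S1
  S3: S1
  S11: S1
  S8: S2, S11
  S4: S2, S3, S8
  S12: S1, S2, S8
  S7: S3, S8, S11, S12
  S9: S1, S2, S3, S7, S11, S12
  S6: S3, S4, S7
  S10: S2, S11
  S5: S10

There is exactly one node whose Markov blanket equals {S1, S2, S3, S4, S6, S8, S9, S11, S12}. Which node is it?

The target node must have every member of {S1, S2, S3, S4, S6, S8, S9, S11, S12} as a parent, child, or co-parent, and no others.
Parents of S7: S3, S8, S11, S12; children: S6, S9; co-parents: S1, S2, S3, S4, S11, S12.
These exactly cover the given set, so the node is S7.

S7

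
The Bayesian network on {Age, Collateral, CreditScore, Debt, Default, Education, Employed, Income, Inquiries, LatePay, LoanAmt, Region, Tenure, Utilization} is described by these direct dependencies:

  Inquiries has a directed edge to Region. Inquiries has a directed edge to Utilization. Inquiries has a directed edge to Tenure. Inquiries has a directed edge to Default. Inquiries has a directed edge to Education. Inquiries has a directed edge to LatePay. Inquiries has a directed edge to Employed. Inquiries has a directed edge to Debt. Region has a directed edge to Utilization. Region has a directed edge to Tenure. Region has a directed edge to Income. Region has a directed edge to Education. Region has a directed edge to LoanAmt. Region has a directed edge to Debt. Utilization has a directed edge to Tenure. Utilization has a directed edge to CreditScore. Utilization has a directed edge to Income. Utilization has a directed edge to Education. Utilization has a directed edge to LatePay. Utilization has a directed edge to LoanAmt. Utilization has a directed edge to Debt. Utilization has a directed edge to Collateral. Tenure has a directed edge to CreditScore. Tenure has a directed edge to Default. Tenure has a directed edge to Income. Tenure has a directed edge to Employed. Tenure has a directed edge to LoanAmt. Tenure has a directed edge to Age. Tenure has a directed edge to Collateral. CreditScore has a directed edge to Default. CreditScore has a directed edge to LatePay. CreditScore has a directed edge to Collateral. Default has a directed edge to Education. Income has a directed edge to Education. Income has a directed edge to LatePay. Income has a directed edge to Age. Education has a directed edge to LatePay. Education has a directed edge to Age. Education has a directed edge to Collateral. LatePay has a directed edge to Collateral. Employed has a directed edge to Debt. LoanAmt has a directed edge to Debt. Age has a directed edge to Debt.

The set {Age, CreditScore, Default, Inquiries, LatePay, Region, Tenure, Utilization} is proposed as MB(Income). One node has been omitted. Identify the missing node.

Education

Income has children Age, Education, LatePay.
Parents of Income: Region, Tenure, Utilization.
For each child, the remaining parents (spouses of Income):
  Education also has parents Default, Inquiries, Region, Utilization.
  LatePay's other parents are CreditScore, Education, Inquiries, Utilization.
  Age's other parents are Education, Tenure.
MB(Income) = {Age, CreditScore, Default, Education, Inquiries, LatePay, Region, Tenure, Utilization}.
Comparing with the claimed set, Education is missing.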